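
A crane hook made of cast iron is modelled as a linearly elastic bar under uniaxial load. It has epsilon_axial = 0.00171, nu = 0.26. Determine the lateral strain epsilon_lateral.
Model: a linearly elastic bar under uniaxial load, so epsilon_lateral = -nu·epsilon_axial.
Substitute:
  epsilon_lateral = -(0.26 × 0.00171)
  epsilon_lateral = -0.0004446
Final answer: epsilon_lateral = -0.0004446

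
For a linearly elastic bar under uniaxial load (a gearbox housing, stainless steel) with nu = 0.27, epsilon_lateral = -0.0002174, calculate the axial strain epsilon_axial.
Model: a linearly elastic bar under uniaxial load, so epsilon_lateral = -nu·epsilon_axial.
Solve for epsilon_axial: epsilon_axial = -epsilon_lateral / nu.
Substitute:
  epsilon_axial = -(-0.0002174) / 0.27
  epsilon_axial = 0.0008052
Final answer: epsilon_axial = 0.0008052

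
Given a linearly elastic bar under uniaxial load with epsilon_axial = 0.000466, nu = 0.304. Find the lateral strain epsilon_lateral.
Model: a linearly elastic bar under uniaxial load, so epsilon_lateral = -nu·epsilon_axial.
Substitute:
  epsilon_lateral = -(0.304 × 0.000466)
  epsilon_lateral = -0.0001417
Final answer: epsilon_lateral = -0.0001417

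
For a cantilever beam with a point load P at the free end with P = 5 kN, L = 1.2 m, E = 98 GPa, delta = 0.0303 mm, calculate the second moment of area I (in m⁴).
Model: a cantilever beam with a point load P at the free end, so delta = (P·L^3) / (3·E·I).
Solve for I: I = (P·L^3) / (3·delta·E).
Convert to SI units:
  P = 5 kN = 5000 N
  E = 98 GPa = 9.8 × 10¹⁰ Pa
  delta = 0.0303 mm = 3.03 × 10⁻⁵ m
Substitute:
  I = (5000 × 1.2^3) / (3 × (3.03 × 10⁻⁵) × (9.8 × 10¹⁰))
  I = 0.0009699 m⁴
Final answer: I = 0.0009699 m⁴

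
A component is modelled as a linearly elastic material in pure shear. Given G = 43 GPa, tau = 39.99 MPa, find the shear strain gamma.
Model: a linearly elastic material in pure shear, so tau = G·gamma.
Solve for gamma: gamma = tau / G.
Convert to SI units:
  G = 43 GPa = 4.3 × 10¹⁰ Pa
  tau = 39.99 MPa = 3.999 × 10⁷ Pa
Substitute:
  gamma = (3.999 × 10⁷) / (4.3 × 10¹⁰)
  gamma = 0.00093
Final answer: gamma = 0.00093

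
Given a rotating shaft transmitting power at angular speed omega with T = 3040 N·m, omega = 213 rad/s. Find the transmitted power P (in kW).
Model: a rotating shaft transmitting power at angular speed omega, so P = T·omega.
Substitute:
  P = 3040 × 213
  P = 647500 W
Convert: P = 647500 W = 647.5 kW
Final answer: P = 647.5 kW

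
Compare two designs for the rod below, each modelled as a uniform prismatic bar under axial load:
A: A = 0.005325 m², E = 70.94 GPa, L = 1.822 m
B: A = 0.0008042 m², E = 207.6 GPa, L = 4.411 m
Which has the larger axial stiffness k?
Model: a uniform prismatic bar under axial load, so k = (A·E) / L (SI units).
  A: k = (0.005325 × (7.094 × 10¹⁰)) / 1.822 = 2.073 × 10⁸ N/m = 207.3 MN/m
  B: k = (0.0008042 × (2.076 × 10¹¹)) / 4.411 = 3.785 × 10⁷ N/m = 37.85 MN/m
207.3 MN/m > 37.85 MN/m, so A is larger.
Final answer: A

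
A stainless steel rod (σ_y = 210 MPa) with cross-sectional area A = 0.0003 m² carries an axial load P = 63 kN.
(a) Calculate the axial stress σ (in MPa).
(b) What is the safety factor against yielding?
(a) Axial stress σ = P/A. Convert P = 63 kN = 63000 N.
  σ = 63000 / 0.0003 = 2.1 × 10⁸ Pa = 210 MPa
(b) Safety factor SF = σ_y/σ = 210 / 210 = 1
Final answer: (a) σ = 210 MPa, (b) SF = 1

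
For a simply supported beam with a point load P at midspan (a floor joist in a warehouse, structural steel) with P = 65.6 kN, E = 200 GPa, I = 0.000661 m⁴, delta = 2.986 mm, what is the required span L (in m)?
Model: a simply supported beam with a point load P at midspan, so delta = (P·L^3) / (48·E·I).
Solve for L: L = ((48·delta·E·I) / P)^(1/3).
Convert to SI units:
  P = 65.6 kN = 65600 N
  E = 200 GPa = 2 × 10¹¹ Pa
  delta = 2.986 mm = 0.002986 m
Substitute:
  L = ((48 × 0.002986 × (2 × 10¹¹) × 0.000661) / 65600)^(1/3)
  L = 6.61 m
Final answer: L = 6.61 m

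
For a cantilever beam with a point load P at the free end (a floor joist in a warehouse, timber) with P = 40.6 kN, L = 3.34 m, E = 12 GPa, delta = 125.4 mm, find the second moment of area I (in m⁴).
Model: a cantilever beam with a point load P at the free end, so delta = (P·L^3) / (3·E·I).
Solve for I: I = (P·L^3) / (3·delta·E).
Convert to SI units:
  P = 40.6 kN = 40600 N
  E = 12 GPa = 1.2 × 10¹⁰ Pa
  delta = 125.4 mm = 0.1254 m
Substitute:
  I = (40600 × 3.34^3) / (3 × 0.1254 × (1.2 × 10¹⁰))
  I = 0.0003351 m⁴
Final answer: I = 0.0003351 m⁴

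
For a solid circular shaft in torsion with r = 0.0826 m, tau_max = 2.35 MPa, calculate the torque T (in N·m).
Model: a solid circular shaft in torsion, so tau_max = (2·T) / (π·r^3).
Solve for T: T = (π·tau_max·r^3) / 2.
Convert to SI units:
  tau_max = 2.35 MPa = 2.35 × 10⁶ Pa
Substitute:
  T = (π × (2.35 × 10⁶) × 0.0826^3) / 2
  T = 2080 N·m
Final answer: T = 2080 N·m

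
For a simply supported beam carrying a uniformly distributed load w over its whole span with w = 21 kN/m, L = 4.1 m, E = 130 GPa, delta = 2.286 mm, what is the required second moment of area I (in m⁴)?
Model: a simply supported beam carrying a uniformly distributed load w over its whole span, so delta = (5·w·L^4) / (384·E·I).
Solve for I: I = (5·w·L^4) / (384·delta·E).
Convert to SI units:
  w = 21 kN/m = 21000 N/m
  E = 130 GPa = 1.3 × 10¹¹ Pa
  delta = 2.286 mm = 0.002286 m
Substitute:
  I = (5 × 21000 × 4.1^4) / (384 × 0.002286 × (1.3 × 10¹¹))
  I = 0.00026 m⁴
Final answer: I = 0.00026 m⁴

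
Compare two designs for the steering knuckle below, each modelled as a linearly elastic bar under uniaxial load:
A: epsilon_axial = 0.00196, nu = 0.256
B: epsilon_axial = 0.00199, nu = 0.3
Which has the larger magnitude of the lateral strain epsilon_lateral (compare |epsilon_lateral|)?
Model: a linearly elastic bar under uniaxial load, so epsilon_lateral = -nu·epsilon_axial (SI units).
  A: epsilon_lateral = -(0.256 × 0.00196) = -0.0005018
  B: epsilon_lateral = -(0.3 × 0.00199) = -0.000597
|epsilon_lateral|: A = 0.0005018, B = 0.000597, so B is larger in magnitude.
Final answer: B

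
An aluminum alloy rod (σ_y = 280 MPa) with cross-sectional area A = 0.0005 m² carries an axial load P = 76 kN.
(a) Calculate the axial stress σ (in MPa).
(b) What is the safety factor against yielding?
(a) Axial stress σ = P/A. Convert P = 76 kN = 76000 N.
  σ = 76000 / 0.0005 = 1.52 × 10⁸ Pa = 152 MPa
(b) Safety factor SF = σ_y/σ = 280 / 152 = 1.842
Final answer: (a) σ = 152 MPa, (b) SF = 1.842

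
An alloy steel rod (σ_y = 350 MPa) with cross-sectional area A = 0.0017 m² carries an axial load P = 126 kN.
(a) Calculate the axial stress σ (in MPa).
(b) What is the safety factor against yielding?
(a) Axial stress σ = P/A. Convert P = 126 kN = 126000 N.
  σ = 126000 / 0.0017 = 7.412 × 10⁷ Pa = 74.12 MPa
(b) Safety factor SF = σ_y/σ = 350 / 74.12 = 4.722
Final answer: (a) σ = 74.12 MPa, (b) SF = 4.722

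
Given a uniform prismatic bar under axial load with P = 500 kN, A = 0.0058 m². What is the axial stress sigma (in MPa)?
Model: a uniform prismatic bar under axial load, so sigma = P / A.
Convert to SI units:
  P = 500 kN = 500000 N
Substitute:
  sigma = 500000 / 0.0058
  sigma = 8.621 × 10⁷ Pa
Convert: sigma = 8.621 × 10⁷ Pa = 86.21 MPa
Final answer: sigma = 86.21 MPa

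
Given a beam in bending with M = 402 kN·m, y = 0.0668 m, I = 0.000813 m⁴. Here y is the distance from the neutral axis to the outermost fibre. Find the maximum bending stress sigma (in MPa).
Model: a beam in bending, so sigma = (M·y) / I.
Convert to SI units:
  M = 402 kN·m = 402000 N·m
Substitute:
  sigma = (402000 × 0.0668) / 0.000813
  sigma = 3.303 × 10⁷ Pa
Convert: sigma = 3.303 × 10⁷ Pa = 33.03 MPa
Final answer: sigma = 33.03 MPa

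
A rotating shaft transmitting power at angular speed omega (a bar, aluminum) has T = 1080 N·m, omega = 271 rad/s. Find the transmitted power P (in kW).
Model: a rotating shaft transmitting power at angular speed omega, so P = T·omega.
Substitute:
  P = 1080 × 271
  P = 292700 W
Convert: P = 292700 W = 292.7 kW
Final answer: P = 292.7 kW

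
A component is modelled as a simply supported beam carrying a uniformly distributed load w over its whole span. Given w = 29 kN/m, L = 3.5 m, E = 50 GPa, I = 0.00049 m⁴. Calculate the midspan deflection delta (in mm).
Model: a simply supported beam carrying a uniformly distributed load w over its whole span, so delta = (5·w·L^4) / (384·E·I).
Convert to SI units:
  w = 29 kN/m = 29000 N/m
  E = 50 GPa = 5 × 10¹⁰ Pa
Substitute:
  delta = (5 × 29000 × 3.5^4) / (384 × (5 × 10¹⁰) × 0.00049)
  delta = 0.002313 m
Convert: delta = 0.002313 m = 2.313 mm
Final answer: delta = 2.313 mm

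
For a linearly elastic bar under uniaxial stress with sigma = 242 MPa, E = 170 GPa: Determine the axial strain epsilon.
Model: a linearly elastic bar under uniaxial stress, so epsilon = sigma / E.
Convert to SI units:
  sigma = 242 MPa = 2.42 × 10⁸ Pa
  E = 170 GPa = 1.7 × 10¹¹ Pa
Substitute:
  epsilon = (2.42 × 10⁸) / (1.7 × 10¹¹)
  epsilon = 0.001424
Final answer: epsilon = 0.001424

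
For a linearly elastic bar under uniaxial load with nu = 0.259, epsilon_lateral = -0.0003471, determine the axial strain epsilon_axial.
Model: a linearly elastic bar under uniaxial load, so epsilon_lateral = -nu·epsilon_axial.
Solve for epsilon_axial: epsilon_axial = -epsilon_lateral / nu.
Substitute:
  epsilon_axial = -(-0.0003471) / 0.259
  epsilon_axial = 0.00134
Final answer: epsilon_axial = 0.00134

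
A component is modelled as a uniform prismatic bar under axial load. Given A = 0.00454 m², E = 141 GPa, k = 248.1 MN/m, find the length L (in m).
Model: a uniform prismatic bar under axial load, so k = (A·E) / L.
Solve for L: L = (A·E) / k.
Convert to SI units:
  E = 141 GPa = 1.41 × 10¹¹ Pa
  k = 248.1 MN/m = 2.481 × 10⁸ N/m
Substitute:
  L = (0.00454 × (1.41 × 10¹¹)) / (2.481 × 10⁸)
  L = 2.58 m
Final answer: L = 2.58 m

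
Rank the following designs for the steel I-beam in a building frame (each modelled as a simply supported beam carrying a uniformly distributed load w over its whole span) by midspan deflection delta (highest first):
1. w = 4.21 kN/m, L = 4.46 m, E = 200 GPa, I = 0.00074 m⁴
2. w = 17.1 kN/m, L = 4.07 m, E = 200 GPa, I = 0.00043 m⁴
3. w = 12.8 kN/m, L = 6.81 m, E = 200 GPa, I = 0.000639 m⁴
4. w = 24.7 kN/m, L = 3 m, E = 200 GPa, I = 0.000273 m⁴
Model: a simply supported beam carrying a uniformly distributed load w over its whole span, so delta = (5·w·L^4) / (384·E·I) (SI units).
  Case 1: delta = (5 × 4210 × 4.46^4) / (384 × (2 × 10¹¹) × 0.00074) = 0.0001466 m = 0.1466 mm
  Case 2: delta = (5 × 17100 × 4.07^4) / (384 × (2 × 10¹¹) × 0.00043) = 0.0007104 m = 0.7104 mm
  Case 3: delta = (5 × 12800 × 6.81^4) / (384 × (2 × 10¹¹) × 0.000639) = 0.002805 m = 2.805 mm
  Case 4: delta = (5 × 24700 × 3^4) / (384 × (2 × 10¹¹) × 0.000273) = 0.0004771 m = 0.4771 mm
Ordering: 2.805 mm (case 3) > 0.7104 mm (case 2) > 0.4771 mm (case 4) > 0.1466 mm (case 1)
Final answer: 3, 2, 4, 1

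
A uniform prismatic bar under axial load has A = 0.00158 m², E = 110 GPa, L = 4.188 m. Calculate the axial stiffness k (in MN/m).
Model: a uniform prismatic bar under axial load, so k = (A·E) / L.
Convert to SI units:
  E = 110 GPa = 1.1 × 10¹¹ Pa
Substitute:
  k = (0.00158 × (1.1 × 10¹¹)) / 4.188
  k = 4.15 × 10⁷ N/m
Convert: k = 4.15 × 10⁷ N/m = 41.5 MN/m
Final answer: k = 41.5 MN/m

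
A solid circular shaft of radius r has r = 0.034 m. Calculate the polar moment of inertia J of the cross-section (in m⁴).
Model: a solid circular shaft of radius r, so J = (π·r^4) / 2.
Substitute:
  J = (π × 0.034^4) / 2
  J = 2.099 × 10⁻⁶ m⁴
Final answer: J = 2.099 × 10⁻⁶ m⁴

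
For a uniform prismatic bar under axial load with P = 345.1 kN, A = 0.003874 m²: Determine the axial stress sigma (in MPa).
Model: a uniform prismatic bar under axial load, so sigma = P / A.
Convert to SI units:
  P = 345.1 kN = 345100 N
Substitute:
  sigma = 345100 / 0.003874
  sigma = 8.908 × 10⁷ Pa
Convert: sigma = 8.908 × 10⁷ Pa = 89.08 MPa
Final answer: sigma = 89.08 MPa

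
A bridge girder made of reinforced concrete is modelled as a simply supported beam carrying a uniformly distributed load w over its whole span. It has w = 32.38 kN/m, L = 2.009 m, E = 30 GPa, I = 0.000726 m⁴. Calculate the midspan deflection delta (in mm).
Model: a simply supported beam carrying a uniformly distributed load w over its whole span, so delta = (5·w·L^4) / (384·E·I).
Convert to SI units:
  w = 32.38 kN/m = 32380 N/m
  E = 30 GPa = 3 × 10¹⁰ Pa
Substitute:
  delta = (5 × 32380 × 2.009^4) / (384 × (3 × 10¹⁰) × 0.000726)
  delta = 0.0003153 m
Convert: delta = 0.0003153 m = 0.3153 mm
Final answer: delta = 0.3153 mm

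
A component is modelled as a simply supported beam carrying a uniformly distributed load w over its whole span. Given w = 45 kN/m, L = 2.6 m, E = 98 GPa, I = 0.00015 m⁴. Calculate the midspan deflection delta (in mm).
Model: a simply supported beam carrying a uniformly distributed load w over its whole span, so delta = (5·w·L^4) / (384·E·I).
Convert to SI units:
  w = 45 kN/m = 45000 N/m
  E = 98 GPa = 9.8 × 10¹⁰ Pa
Substitute:
  delta = (5 × 45000 × 2.6^4) / (384 × (9.8 × 10¹⁰) × 0.00015)
  delta = 0.001821 m
Convert: delta = 0.001821 m = 1.821 mm
Final answer: delta = 1.821 mm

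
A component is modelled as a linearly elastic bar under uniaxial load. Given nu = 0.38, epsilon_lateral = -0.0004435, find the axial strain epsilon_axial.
Model: a linearly elastic bar under uniaxial load, so epsilon_lateral = -nu·epsilon_axial.
Solve for epsilon_axial: epsilon_axial = -epsilon_lateral / nu.
Substitute:
  epsilon_axial = -(-0.0004435) / 0.38
  epsilon_axial = 0.001167
Final answer: epsilon_axial = 0.001167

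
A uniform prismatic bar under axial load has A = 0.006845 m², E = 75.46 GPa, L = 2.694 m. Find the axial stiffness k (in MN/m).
Model: a uniform prismatic bar under axial load, so k = (A·E) / L.
Convert to SI units:
  E = 75.46 GPa = 7.546 × 10¹⁰ Pa
Substitute:
  k = (0.006845 × (7.546 × 10¹⁰)) / 2.694
  k = 1.917 × 10⁸ N/m
Convert: k = 1.917 × 10⁸ N/m = 191.7 MN/m
Final answer: k = 191.7 MN/m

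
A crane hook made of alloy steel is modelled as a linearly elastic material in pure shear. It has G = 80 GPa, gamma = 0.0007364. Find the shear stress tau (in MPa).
Model: a linearly elastic material in pure shear, so tau = G·gamma.
Convert to SI units:
  G = 80 GPa = 8 × 10¹⁰ Pa
Substitute:
  tau = (8 × 10¹⁰) × 0.0007364
  tau = 5.891 × 10⁷ Pa
Convert: tau = 5.891 × 10⁷ Pa = 58.91 MPa
Final answer: tau = 58.91 MPa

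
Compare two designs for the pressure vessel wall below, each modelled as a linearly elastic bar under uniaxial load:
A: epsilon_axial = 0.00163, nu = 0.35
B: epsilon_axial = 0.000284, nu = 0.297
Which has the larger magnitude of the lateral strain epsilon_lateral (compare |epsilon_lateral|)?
Model: a linearly elastic bar under uniaxial load, so epsilon_lateral = -nu·epsilon_axial (SI units).
  A: epsilon_lateral = -(0.35 × 0.00163) = -0.0005705
  B: epsilon_lateral = -(0.297 × 0.000284) = -8.435 × 10⁻⁵
|epsilon_lateral|: A = 0.0005705, B = 8.435 × 10⁻⁵, so A is larger in magnitude.
Final answer: A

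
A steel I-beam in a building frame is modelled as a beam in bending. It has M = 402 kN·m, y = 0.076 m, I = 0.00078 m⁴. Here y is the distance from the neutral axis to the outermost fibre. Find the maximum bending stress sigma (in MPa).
Model: a beam in bending, so sigma = (M·y) / I.
Convert to SI units:
  M = 402 kN·m = 402000 N·m
Substitute:
  sigma = (402000 × 0.076) / 0.00078
  sigma = 3.917 × 10⁷ Pa
Convert: sigma = 3.917 × 10⁷ Pa = 39.17 MPa
Final answer: sigma = 39.17 MPa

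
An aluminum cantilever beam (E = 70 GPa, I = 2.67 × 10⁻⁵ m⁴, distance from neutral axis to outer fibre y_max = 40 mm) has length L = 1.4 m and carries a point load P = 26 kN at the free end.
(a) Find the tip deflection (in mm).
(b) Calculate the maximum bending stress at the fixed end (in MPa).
(a) Tip deflection of a cantilever with an end point load: δ = P·L^3 / (3·E·I). Convert P = 26 kN = 26000 N, E = 70 GPa = 7 × 10¹⁰ Pa.
  δ = (26000 × 1.4^3) / (3 × (7 × 10¹⁰) × (2.67 × 10⁻⁵)) = 0.01272 m = 12.72 mm
(b) Maximum bending moment at the fixed end: M = P·L = 26000 × 1.4 = 36400 N·m. Convert y_max = 40 mm = 0.04 m.
  σ = M·y_max / I = (36400 × 0.04) / (2.67 × 10⁻⁵) = 5.453 × 10⁷ Pa = 54.53 MPa
Final answer: (a) δ = 12.72 mm, (b) σ = 54.53 MPa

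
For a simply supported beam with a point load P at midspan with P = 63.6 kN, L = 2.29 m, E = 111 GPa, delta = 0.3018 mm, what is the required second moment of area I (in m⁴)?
Model: a simply supported beam with a point load P at midspan, so delta = (P·L^3) / (48·E·I).
Solve for I: I = (P·L^3) / (48·delta·E).
Convert to SI units:
  P = 63.6 kN = 63600 N
  E = 111 GPa = 1.11 × 10¹¹ Pa
  delta = 0.3018 mm = 0.0003018 m
Substitute:
  I = (63600 × 2.29^3) / (48 × 0.0003018 × (1.11 × 10¹¹))
  I = 0.000475 m⁴
Final answer: I = 0.000475 m⁴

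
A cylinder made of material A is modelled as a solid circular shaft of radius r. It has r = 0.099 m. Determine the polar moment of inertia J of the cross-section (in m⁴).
Model: a solid circular shaft of radius r, so J = (π·r^4) / 2.
Substitute:
  J = (π × 0.099^4) / 2
  J = 0.0001509 m⁴
Final answer: J = 0.0001509 m⁴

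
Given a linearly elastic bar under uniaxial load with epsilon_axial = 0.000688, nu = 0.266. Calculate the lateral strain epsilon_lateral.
Model: a linearly elastic bar under uniaxial load, so epsilon_lateral = -nu·epsilon_axial.
Substitute:
  epsilon_lateral = -(0.266 × 0.000688)
  epsilon_lateral = -0.000183
Final answer: epsilon_lateral = -0.000183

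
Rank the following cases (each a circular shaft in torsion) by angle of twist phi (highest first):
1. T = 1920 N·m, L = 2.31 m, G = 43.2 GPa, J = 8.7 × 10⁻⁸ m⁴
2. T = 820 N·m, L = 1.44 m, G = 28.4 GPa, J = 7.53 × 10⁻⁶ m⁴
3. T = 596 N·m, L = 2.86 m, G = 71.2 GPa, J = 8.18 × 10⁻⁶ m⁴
Model: a circular shaft in torsion, so phi = (T·L) / (G·J) (SI units).
  Case 1: phi = (1920 × 2.31) / ((4.32 × 10¹⁰) × (8.7 × 10⁻⁸)) = 1.18 rad = 67.61°
  Case 2: phi = (820 × 1.44) / ((2.84 × 10¹⁰) × (7.53 × 10⁻⁶)) = 0.005522 rad = 0.3164°
  Case 3: phi = (596 × 2.86) / ((7.12 × 10¹⁰) × (8.18 × 10⁻⁶)) = 0.002927 rad = 0.1677°
Ordering: 67.61° (case 1) > 0.3164° (case 2) > 0.1677° (case 3)
Final answer: 1, 2, 3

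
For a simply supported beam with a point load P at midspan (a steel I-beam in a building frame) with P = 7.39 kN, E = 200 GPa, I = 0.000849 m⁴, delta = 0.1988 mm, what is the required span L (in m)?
Model: a simply supported beam with a point load P at midspan, so delta = (P·L^3) / (48·E·I).
Solve for L: L = ((48·delta·E·I) / P)^(1/3).
Convert to SI units:
  P = 7.39 kN = 7390 N
  E = 200 GPa = 2 × 10¹¹ Pa
  delta = 0.1988 mm = 0.0001988 m
Substitute:
  L = ((48 × 0.0001988 × (2 × 10¹¹) × 0.000849) / 7390)^(1/3)
  L = 6.03 m
Final answer: L = 6.03 m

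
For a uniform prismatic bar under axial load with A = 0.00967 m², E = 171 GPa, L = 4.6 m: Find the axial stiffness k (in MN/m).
Model: a uniform prismatic bar under axial load, so k = (A·E) / L.
Convert to SI units:
  E = 171 GPa = 1.71 × 10¹¹ Pa
Substitute:
  k = (0.00967 × (1.71 × 10¹¹)) / 4.6
  k = 3.595 × 10⁸ N/m
Convert: k = 3.595 × 10⁸ N/m = 359.5 MN/m
Final answer: k = 359.5 MN/m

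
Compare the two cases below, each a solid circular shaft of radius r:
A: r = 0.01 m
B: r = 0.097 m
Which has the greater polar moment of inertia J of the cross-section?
Model: a solid circular shaft of radius r, so J = (π·r^4) / 2 (SI units).
  A: J = (π × 0.01^4) / 2 = 1.571 × 10⁻⁸ m⁴
  B: J = (π × 0.097^4) / 2 = 0.0001391 m⁴
0.0001391 m⁴ > 1.571 × 10⁻⁸ m⁴, so B is larger.
Final answer: B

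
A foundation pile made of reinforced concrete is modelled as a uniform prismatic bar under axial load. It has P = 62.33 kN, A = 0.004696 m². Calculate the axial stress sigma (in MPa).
Model: a uniform prismatic bar under axial load, so sigma = P / A.
Convert to SI units:
  P = 62.33 kN = 62330 N
Substitute:
  sigma = 62330 / 0.004696
  sigma = 1.327 × 10⁷ Pa
Convert: sigma = 1.327 × 10⁷ Pa = 13.27 MPa
Final answer: sigma = 13.27 MPa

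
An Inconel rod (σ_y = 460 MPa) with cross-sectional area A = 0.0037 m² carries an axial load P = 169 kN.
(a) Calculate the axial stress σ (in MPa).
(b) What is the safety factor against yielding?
(a) Axial stress σ = P/A. Convert P = 169 kN = 169000 N.
  σ = 169000 / 0.0037 = 4.568 × 10⁷ Pa = 45.68 MPa
(b) Safety factor SF = σ_y/σ = 460 / 45.68 = 10.07
Final answer: (a) σ = 45.68 MPa, (b) SF = 10.07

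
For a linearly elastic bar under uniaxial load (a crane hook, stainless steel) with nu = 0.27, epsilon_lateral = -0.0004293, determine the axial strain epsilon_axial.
Model: a linearly elastic bar under uniaxial load, so epsilon_lateral = -nu·epsilon_axial.
Solve for epsilon_axial: epsilon_axial = -epsilon_lateral / nu.
Substitute:
  epsilon_axial = -(-0.0004293) / 0.27
  epsilon_axial = 0.00159
Final answer: epsilon_axial = 0.00159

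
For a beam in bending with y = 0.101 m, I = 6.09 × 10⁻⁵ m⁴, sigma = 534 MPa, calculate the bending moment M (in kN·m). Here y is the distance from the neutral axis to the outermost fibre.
Model: a beam in bending, so sigma = (M·y) / I.
Solve for M: M = (sigma·I) / y.
Convert to SI units:
  sigma = 534 MPa = 5.34 × 10⁸ Pa
Substitute:
  M = ((5.34 × 10⁸) × (6.09 × 10⁻⁵)) / 0.101
  M = 322000 N·m
Convert: M = 322000 N·m = 322 kN·m
Final answer: M = 322 kN·m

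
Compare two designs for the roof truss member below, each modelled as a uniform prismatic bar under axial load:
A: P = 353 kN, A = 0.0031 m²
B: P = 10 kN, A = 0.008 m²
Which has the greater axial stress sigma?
Model: a uniform prismatic bar under axial load, so sigma = P / A (SI units).
  A: sigma = 353000 / 0.0031 = 1.139 × 10⁸ Pa = 113.9 MPa
  B: sigma = 10000 / 0.008 = 1.25 × 10⁶ Pa = 1.25 MPa
113.9 MPa > 1.25 MPa, so A is larger.
Final answer: A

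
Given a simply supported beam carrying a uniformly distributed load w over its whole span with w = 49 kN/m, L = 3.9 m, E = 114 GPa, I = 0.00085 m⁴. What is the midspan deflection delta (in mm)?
Model: a simply supported beam carrying a uniformly distributed load w over its whole span, so delta = (5·w·L^4) / (384·E·I).
Convert to SI units:
  w = 49 kN/m = 49000 N/m
  E = 114 GPa = 1.14 × 10¹¹ Pa
Substitute:
  delta = (5 × 49000 × 3.9^4) / (384 × (1.14 × 10¹¹) × 0.00085)
  delta = 0.001523 m
Convert: delta = 0.001523 m = 1.523 mm
Final answer: delta = 1.523 mm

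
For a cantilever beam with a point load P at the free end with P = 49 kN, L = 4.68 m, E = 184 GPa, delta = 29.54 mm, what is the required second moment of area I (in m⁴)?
Model: a cantilever beam with a point load P at the free end, so delta = (P·L^3) / (3·E·I).
Solve for I: I = (P·L^3) / (3·delta·E).
Convert to SI units:
  P = 49 kN = 49000 N
  E = 184 GPa = 1.84 × 10¹¹ Pa
  delta = 29.54 mm = 0.02954 m
Substitute:
  I = (49000 × 4.68^3) / (3 × 0.02954 × (1.84 × 10¹¹))
  I = 0.000308 m⁴
Final answer: I = 0.000308 m⁴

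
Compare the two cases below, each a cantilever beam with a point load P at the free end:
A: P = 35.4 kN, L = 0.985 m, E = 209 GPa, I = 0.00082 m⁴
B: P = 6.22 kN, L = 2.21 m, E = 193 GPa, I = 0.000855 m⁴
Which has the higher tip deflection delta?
Model: a cantilever beam with a point load P at the free end, so delta = (P·L^3) / (3·E·I) (SI units).
  A: delta = (35400 × 0.985^3) / (3 × (2.09 × 10¹¹) × 0.00082) = 6.58 × 10⁻⁵ m = 0.0658 mm
  B: delta = (6220 × 2.21^3) / (3 × (1.93 × 10¹¹) × 0.000855) = 0.0001356 m = 0.1356 mm
0.1356 mm > 0.0658 mm, so B is larger.
Final answer: B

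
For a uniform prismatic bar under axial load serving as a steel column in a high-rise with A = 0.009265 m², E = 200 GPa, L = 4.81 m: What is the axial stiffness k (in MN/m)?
Model: a uniform prismatic bar under axial load, so k = (A·E) / L.
Convert to SI units:
  E = 200 GPa = 2 × 10¹¹ Pa
Substitute:
  k = (0.009265 × (2 × 10¹¹)) / 4.81
  k = 3.852 × 10⁸ N/m
Convert: k = 3.852 × 10⁸ N/m = 385.2 MN/m
Final answer: k = 385.2 MN/m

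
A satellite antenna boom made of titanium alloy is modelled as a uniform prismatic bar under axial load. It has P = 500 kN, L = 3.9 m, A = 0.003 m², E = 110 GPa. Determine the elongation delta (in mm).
Model: a uniform prismatic bar under axial load, so delta = (P·L) / (A·E).
Convert to SI units:
  P = 500 kN = 500000 N
  E = 110 GPa = 1.1 × 10¹¹ Pa
Substitute:
  delta = (500000 × 3.9) / (0.003 × (1.1 × 10¹¹))
  delta = 0.005909 m
Convert: delta = 0.005909 m = 5.909 mm
Final answer: delta = 5.909 mm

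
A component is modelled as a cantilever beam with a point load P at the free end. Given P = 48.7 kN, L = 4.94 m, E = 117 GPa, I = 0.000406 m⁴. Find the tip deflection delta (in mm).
Model: a cantilever beam with a point load P at the free end, so delta = (P·L^3) / (3·E·I).
Convert to SI units:
  P = 48.7 kN = 48700 N
  E = 117 GPa = 1.17 × 10¹¹ Pa
Substitute:
  delta = (48700 × 4.94^3) / (3 × (1.17 × 10¹¹) × 0.000406)
  delta = 0.0412 m
Convert: delta = 0.0412 m = 41.2 mm
Final answer: delta = 41.2 mm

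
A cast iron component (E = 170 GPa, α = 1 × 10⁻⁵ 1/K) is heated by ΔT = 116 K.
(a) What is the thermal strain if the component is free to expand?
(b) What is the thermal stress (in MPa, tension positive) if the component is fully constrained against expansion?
(a) Free thermal strain ε_th = α·ΔT = (1 × 10⁻⁵) × 116 = 0.00116
(b) Fully constrained, the expansion is suppressed, so σ = -E·α·ΔT. Convert E = 170 GPa = 1.7 × 10¹¹ Pa.
  σ = -(1.7 × 10¹¹) × (1 × 10⁻⁵) × 116 = -1.972 × 10⁸ Pa = -197.2 MPa (compressive)
Final answer: (a) ε_th = 0.00116, (b) σ = -197.2 MPa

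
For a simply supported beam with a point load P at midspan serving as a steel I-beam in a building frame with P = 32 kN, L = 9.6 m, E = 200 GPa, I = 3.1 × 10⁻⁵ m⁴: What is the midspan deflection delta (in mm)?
Model: a simply supported beam with a point load P at midspan, so delta = (P·L^3) / (48·E·I).
Convert to SI units:
  P = 32 kN = 32000 N
  E = 200 GPa = 2 × 10¹¹ Pa
Substitute:
  delta = (32000 × 9.6^3) / (48 × (2 × 10¹¹) × (3.1 × 10⁻⁵))
  delta = 0.09513 m
Convert: delta = 0.09513 m = 95.13 mm
Final answer: delta = 95.13 mm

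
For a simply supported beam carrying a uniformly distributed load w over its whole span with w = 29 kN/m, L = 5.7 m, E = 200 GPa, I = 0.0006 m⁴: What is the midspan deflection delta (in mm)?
Model: a simply supported beam carrying a uniformly distributed load w over its whole span, so delta = (5·w·L^4) / (384·E·I).
Convert to SI units:
  w = 29 kN/m = 29000 N/m
  E = 200 GPa = 2 × 10¹¹ Pa
Substitute:
  delta = (5 × 29000 × 5.7^4) / (384 × (2 × 10¹¹) × 0.0006)
  delta = 0.003322 m
Convert: delta = 0.003322 m = 3.322 mm
Final answer: delta = 3.322 mm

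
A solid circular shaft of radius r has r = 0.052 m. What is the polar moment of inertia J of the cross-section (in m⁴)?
Model: a solid circular shaft of radius r, so J = (π·r^4) / 2.
Substitute:
  J = (π × 0.052^4) / 2
  J = 1.149 × 10⁻⁵ m⁴
Final answer: J = 1.149 × 10⁻⁵ m⁴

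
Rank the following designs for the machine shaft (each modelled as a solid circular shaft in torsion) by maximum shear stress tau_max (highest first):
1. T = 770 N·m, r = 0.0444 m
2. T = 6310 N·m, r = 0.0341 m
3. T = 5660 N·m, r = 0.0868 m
Model: a solid circular shaft in torsion, so tau_max = (2·T) / (π·r^3) (SI units).
  Case 1: tau_max = (2 × 770) / (π × 0.0444^3) = 5.6 × 10⁶ Pa = 5.6 MPa
  Case 2: tau_max = (2 × 6310) / (π × 0.0341^3) = 1.013 × 10⁸ Pa = 101.3 MPa
  Case 3: tau_max = (2 × 5660) / (π × 0.0868^3) = 5.51 × 10⁶ Pa = 5.51 MPa
Ordering: 101.3 MPa (case 2) > 5.6 MPa (case 1) > 5.51 MPa (case 3)
Final answer: 2, 1, 3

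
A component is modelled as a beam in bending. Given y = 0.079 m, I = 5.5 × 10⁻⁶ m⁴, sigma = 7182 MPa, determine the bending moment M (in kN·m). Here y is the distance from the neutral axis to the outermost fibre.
Model: a beam in bending, so sigma = (M·y) / I.
Solve for M: M = (sigma·I) / y.
Convert to SI units:
  sigma = 7182 MPa = 7.182 × 10⁹ Pa
Substitute:
  M = ((7.182 × 10⁹) × (5.5 × 10⁻⁶)) / 0.079
  M = 500000 N·m
Convert: M = 500000 N·m = 500 kN·m
Final answer: M = 500 kN·m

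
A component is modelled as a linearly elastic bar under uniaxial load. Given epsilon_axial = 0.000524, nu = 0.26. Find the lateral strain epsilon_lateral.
Model: a linearly elastic bar under uniaxial load, so epsilon_lateral = -nu·epsilon_axial.
Substitute:
  epsilon_lateral = -(0.26 × 0.000524)
  epsilon_lateral = -0.0001362
Final answer: epsilon_lateral = -0.0001362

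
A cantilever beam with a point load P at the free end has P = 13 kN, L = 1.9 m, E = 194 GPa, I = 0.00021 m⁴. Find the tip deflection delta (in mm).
Model: a cantilever beam with a point load P at the free end, so delta = (P·L^3) / (3·E·I).
Convert to SI units:
  P = 13 kN = 13000 N
  E = 194 GPa = 1.94 × 10¹¹ Pa
Substitute:
  delta = (13000 × 1.9^3) / (3 × (1.94 × 10¹¹) × 0.00021)
  delta = 0.0007296 m
Convert: delta = 0.0007296 m = 0.7296 mm
Final answer: delta = 0.7296 mm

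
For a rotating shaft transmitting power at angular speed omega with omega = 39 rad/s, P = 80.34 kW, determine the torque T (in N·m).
Model: a rotating shaft transmitting power at angular speed omega, so P = T·omega.
Solve for T: T = P / omega.
Convert to SI units:
  P = 80.34 kW = 80340 W
Substitute:
  T = 80340 / 39
  T = 2060 N·m
Final answer: T = 2060 N·m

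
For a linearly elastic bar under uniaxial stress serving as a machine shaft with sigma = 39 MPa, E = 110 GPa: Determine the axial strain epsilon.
Model: a linearly elastic bar under uniaxial stress, so epsilon = sigma / E.
Convert to SI units:
  sigma = 39 MPa = 3.9 × 10⁷ Pa
  E = 110 GPa = 1.1 × 10¹¹ Pa
Substitute:
  epsilon = (3.9 × 10⁷) / (1.1 × 10¹¹)
  epsilon = 0.0003545
Final answer: epsilon = 0.0003545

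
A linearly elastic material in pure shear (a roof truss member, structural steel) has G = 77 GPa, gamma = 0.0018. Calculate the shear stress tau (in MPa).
Model: a linearly elastic material in pure shear, so tau = G·gamma.
Convert to SI units:
  G = 77 GPa = 7.7 × 10¹⁰ Pa
Substitute:
  tau = (7.7 × 10¹⁰) × 0.0018
  tau = 1.386 × 10⁸ Pa
Convert: tau = 1.386 × 10⁸ Pa = 138.6 MPa
Final answer: tau = 138.6 MPa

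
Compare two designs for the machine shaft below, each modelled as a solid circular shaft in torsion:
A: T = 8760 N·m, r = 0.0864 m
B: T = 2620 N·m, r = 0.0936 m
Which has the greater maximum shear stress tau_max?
Model: a solid circular shaft in torsion, so tau_max = (2·T) / (π·r^3) (SI units).
  A: tau_max = (2 × 8760) / (π × 0.0864^3) = 8.647 × 10⁶ Pa = 8.647 MPa
  B: tau_max = (2 × 2620) / (π × 0.0936^3) = 2.034 × 10⁶ Pa = 2.034 MPa
8.647 MPa > 2.034 MPa, so A is larger.
Final answer: A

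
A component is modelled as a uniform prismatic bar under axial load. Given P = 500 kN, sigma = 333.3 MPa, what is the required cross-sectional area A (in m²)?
Model: a uniform prismatic bar under axial load, so sigma = P / A.
Solve for A: A = P / sigma.
Convert to SI units:
  P = 500 kN = 500000 N
  sigma = 333.3 MPa = 3.333 × 10⁸ Pa
Substitute:
  A = 500000 / (3.333 × 10⁸)
  A = 0.0015 m²
Final answer: A = 0.0015 m²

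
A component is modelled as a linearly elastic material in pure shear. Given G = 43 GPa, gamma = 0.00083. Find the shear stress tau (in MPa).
Model: a linearly elastic material in pure shear, so tau = G·gamma.
Convert to SI units:
  G = 43 GPa = 4.3 × 10¹⁰ Pa
Substitute:
  tau = (4.3 × 10¹⁰) × 0.00083
  tau = 3.569 × 10⁷ Pa
Convert: tau = 3.569 × 10⁷ Pa = 35.69 MPa
Final answer: tau = 35.69 MPa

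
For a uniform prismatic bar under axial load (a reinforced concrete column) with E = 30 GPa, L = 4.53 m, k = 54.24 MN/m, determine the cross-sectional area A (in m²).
Model: a uniform prismatic bar under axial load, so k = (A·E) / L.
Solve for A: A = (k·L) / E.
Convert to SI units:
  E = 30 GPa = 3 × 10¹⁰ Pa
  k = 54.24 MN/m = 5.424 × 10⁷ N/m
Substitute:
  A = ((5.424 × 10⁷) × 4.53) / (3 × 10¹⁰)
  A = 0.00819 m²
Final answer: A = 0.00819 m²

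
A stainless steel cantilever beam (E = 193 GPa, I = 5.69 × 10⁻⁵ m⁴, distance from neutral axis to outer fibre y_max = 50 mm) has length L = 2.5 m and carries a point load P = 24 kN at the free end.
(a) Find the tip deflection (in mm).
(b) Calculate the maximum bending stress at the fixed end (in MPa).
(a) Tip deflection of a cantilever with an end point load: δ = P·L^3 / (3·E·I). Convert P = 24 kN = 24000 N, E = 193 GPa = 1.93 × 10¹¹ Pa.
  δ = (24000 × 2.5^3) / (3 × (1.93 × 10¹¹) × (5.69 × 10⁻⁵)) = 0.01138 m = 11.38 mm
(b) Maximum bending moment at the fixed end: M = P·L = 24000 × 2.5 = 60000 N·m. Convert y_max = 50 mm = 0.05 m.
  σ = M·y_max / I = (60000 × 0.05) / (5.69 × 10⁻⁵) = 5.272 × 10⁷ Pa = 52.72 MPa
Final answer: (a) δ = 11.38 mm, (b) σ = 52.72 MPa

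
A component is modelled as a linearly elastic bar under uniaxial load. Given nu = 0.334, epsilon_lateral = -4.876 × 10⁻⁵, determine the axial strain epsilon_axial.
Model: a linearly elastic bar under uniaxial load, so epsilon_lateral = -nu·epsilon_axial.
Solve for epsilon_axial: epsilon_axial = -epsilon_lateral / nu.
Substitute:
  epsilon_axial = -(-4.876 × 10⁻⁵) / 0.334
  epsilon_axial = 0.000146
Final answer: epsilon_axial = 0.000146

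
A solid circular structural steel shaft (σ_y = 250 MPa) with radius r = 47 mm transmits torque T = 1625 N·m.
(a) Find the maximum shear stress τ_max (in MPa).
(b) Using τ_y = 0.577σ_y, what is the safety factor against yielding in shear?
(a) For a solid circular shaft, τ_max = T·r/J with J = π·r^4/2, i.e. τ_max = 2·T / (π·r^3). Convert r = 47 mm = 0.047 m.
  τ_max = (2 × 1625) / (π × 0.047^3) = 9.964 × 10⁶ Pa = 9.964 MPa
(b) τ_y = 0.577 × 250 = 144.25 MPa
  SF = τ_y/τ_max = 144.25 / 9.964 = 14.48
Final answer: (a) τ_max = 9.964 MPa, (b) SF = 14.48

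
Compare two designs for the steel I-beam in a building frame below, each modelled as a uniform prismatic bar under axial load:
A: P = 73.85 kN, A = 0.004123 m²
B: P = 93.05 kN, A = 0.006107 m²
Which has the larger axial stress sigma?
Model: a uniform prismatic bar under axial load, so sigma = P / A (SI units).
  A: sigma = 73850 / 0.004123 = 1.791 × 10⁷ Pa = 17.91 MPa
  B: sigma = 93050 / 0.006107 = 1.524 × 10⁷ Pa = 15.24 MPa
17.91 MPa > 15.24 MPa, so A is larger.
Final answer: A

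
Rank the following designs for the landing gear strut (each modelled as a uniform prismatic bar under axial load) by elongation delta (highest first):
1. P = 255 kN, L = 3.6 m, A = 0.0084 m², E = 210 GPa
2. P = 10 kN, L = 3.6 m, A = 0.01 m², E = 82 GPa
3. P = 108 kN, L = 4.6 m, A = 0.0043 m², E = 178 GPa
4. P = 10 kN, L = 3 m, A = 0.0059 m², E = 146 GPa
Model: a uniform prismatic bar under axial load, so delta = (P·L) / (A·E) (SI units).
  Case 1: delta = (255000 × 3.6) / (0.0084 × (2.1 × 10¹¹)) = 0.0005204 m = 0.5204 mm
  Case 2: delta = (10000 × 3.6) / (0.01 × (8.2 × 10¹⁰)) = 4.39 × 10⁻⁵ m = 0.0439 mm
  Case 3: delta = (108000 × 4.6) / (0.0043 × (1.78 × 10¹¹)) = 0.0006491 m = 0.6491 mm
  Case 4: delta = (10000 × 3) / (0.0059 × (1.46 × 10¹¹)) = 3.483 × 10⁻⁵ m = 0.03483 mm
Ordering: 0.6491 mm (case 3) > 0.5204 mm (case 1) > 0.0439 mm (case 2) > 0.03483 mm (case 4)
Final answer: 3, 1, 2, 4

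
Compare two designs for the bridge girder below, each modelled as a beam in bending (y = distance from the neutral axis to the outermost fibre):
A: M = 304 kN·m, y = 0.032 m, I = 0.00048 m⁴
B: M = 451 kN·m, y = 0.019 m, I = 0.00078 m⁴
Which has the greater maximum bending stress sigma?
Model: a beam in bending (y = distance from the neutral axis to the outermost fibre), so sigma = (M·y) / I (SI units).
  A: sigma = (304000 × 0.032) / 0.00048 = 2.027 × 10⁷ Pa = 20.27 MPa
  B: sigma = (451000 × 0.019) / 0.00078 = 1.099 × 10⁷ Pa = 10.99 MPa
20.27 MPa > 10.99 MPa, so A is larger.
Final answer: A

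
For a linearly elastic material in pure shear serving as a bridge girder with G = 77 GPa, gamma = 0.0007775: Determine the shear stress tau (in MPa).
Model: a linearly elastic material in pure shear, so tau = G·gamma.
Convert to SI units:
  G = 77 GPa = 7.7 × 10¹⁰ Pa
Substitute:
  tau = (7.7 × 10¹⁰) × 0.0007775
  tau = 5.987 × 10⁷ Pa
Convert: tau = 5.987 × 10⁷ Pa = 59.87 MPa
Final answer: tau = 59.87 MPa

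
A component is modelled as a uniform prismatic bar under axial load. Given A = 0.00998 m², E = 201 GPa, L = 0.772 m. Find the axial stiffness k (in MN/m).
Model: a uniform prismatic bar under axial load, so k = (A·E) / L.
Convert to SI units:
  E = 201 GPa = 2.01 × 10¹¹ Pa
Substitute:
  k = (0.00998 × (2.01 × 10¹¹)) / 0.772
  k = 2.598 × 10⁹ N/m
Convert: k = 2.598 × 10⁹ N/m = 2598 MN/m
Final answer: k = 2598 MN/m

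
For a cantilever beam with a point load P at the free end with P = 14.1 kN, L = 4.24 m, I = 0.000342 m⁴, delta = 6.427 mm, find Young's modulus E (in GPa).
Model: a cantilever beam with a point load P at the free end, so delta = (P·L^3) / (3·E·I).
Solve for E: E = (P·L^3) / (3·delta·I).
Convert to SI units:
  P = 14.1 kN = 14100 N
  delta = 6.427 mm = 0.006427 m
Substitute:
  E = (14100 × 4.24^3) / (3 × 0.006427 × 0.000342)
  E = 1.63 × 10¹¹ Pa
Convert: E = 1.63 × 10¹¹ Pa = 163 GPa
Final answer: E = 163 GPa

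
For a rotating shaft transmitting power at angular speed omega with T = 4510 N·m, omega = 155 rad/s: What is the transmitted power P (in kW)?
Model: a rotating shaft transmitting power at angular speed omega, so P = T·omega.
Substitute:
  P = 4510 × 155
  P = 699000 W
Convert: P = 699000 W = 699 kW
Final answer: P = 699 kW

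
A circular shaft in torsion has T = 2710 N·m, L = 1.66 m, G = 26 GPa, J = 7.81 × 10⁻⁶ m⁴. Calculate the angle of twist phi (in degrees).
Model: a circular shaft in torsion, so phi = (T·L) / (G·J).
Convert to SI units:
  G = 26 GPa = 2.6 × 10¹⁰ Pa
Substitute:
  phi = (2710 × 1.66) / ((2.6 × 10¹⁰) × (7.81 × 10⁻⁶))
  phi = 0.02215 rad
Convert to degrees: phi = 0.02215 × 180/π = 1.269°
Final answer: phi = 1.269°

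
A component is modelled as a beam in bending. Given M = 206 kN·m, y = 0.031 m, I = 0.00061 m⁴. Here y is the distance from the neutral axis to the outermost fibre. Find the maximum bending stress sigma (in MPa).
Model: a beam in bending, so sigma = (M·y) / I.
Convert to SI units:
  M = 206 kN·m = 206000 N·m
Substitute:
  sigma = (206000 × 0.031) / 0.00061
  sigma = 1.047 × 10⁷ Pa
Convert: sigma = 1.047 × 10⁷ Pa = 10.47 MPa
Final answer: sigma = 10.47 MPa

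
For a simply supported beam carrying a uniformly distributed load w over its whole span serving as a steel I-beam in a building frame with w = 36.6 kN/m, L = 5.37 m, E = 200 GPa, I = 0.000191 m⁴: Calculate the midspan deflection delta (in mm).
Model: a simply supported beam carrying a uniformly distributed load w over its whole span, so delta = (5·w·L^4) / (384·E·I).
Convert to SI units:
  w = 36.6 kN/m = 36600 N/m
  E = 200 GPa = 2 × 10¹¹ Pa
Substitute:
  delta = (5 × 36600 × 5.37^4) / (384 × (2 × 10¹¹) × 0.000191)
  delta = 0.01037 m
Convert: delta = 0.01037 m = 10.37 mm
Final answer: delta = 10.37 mm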